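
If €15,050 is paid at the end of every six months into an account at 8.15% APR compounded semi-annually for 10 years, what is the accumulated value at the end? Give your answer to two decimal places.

€451,663.73

i = 0.0815/2 = 0.04075 per half-year; n = 10·2 = 20.
Accumulation factor s(20|0.04075) = 30.010879; FV = 15050 × 30.010879 = 451,663.7327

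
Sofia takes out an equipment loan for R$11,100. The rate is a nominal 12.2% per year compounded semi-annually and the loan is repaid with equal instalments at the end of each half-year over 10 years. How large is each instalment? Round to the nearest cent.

Periodic rate i = 0.122/2 = 0.061; n = 10 × 2 = 20 periods.
PMT = 11100 / ( [1 − (1+0.061)^(−20)] / 0.061 ) = 11100 / 11.377385 = 975.6196

R$975.62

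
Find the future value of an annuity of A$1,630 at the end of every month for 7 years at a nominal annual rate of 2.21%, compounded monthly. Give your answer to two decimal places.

i = 0.0221/12 = 0.00184167 per month; n = 7·12 = 84.
Accumulation factor s(84|0.00184167) = 90.755645; FV = 1630 × 90.755645 = 147,931.7008

A$147,931.70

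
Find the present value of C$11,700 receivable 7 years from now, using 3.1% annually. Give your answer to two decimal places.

C$9,448.77

PV = FV·(1+i)^(−n) = 11,700 × 0.807587 = 9,448.7684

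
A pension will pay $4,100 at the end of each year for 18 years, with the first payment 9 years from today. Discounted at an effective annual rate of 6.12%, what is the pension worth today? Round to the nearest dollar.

$27,355

PV at t=8 (ordinary 18-year annuity): 4100 × a(18|0.0612) = 4100 × 10.730704 = 43,995.8866
Discount back 8 years: 43,995.8866 × (1+0.0612)^(−8) = 43,995.8866 × 0.621759 = 27,354.8377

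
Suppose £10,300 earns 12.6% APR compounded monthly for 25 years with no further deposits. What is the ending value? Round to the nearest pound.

With 12 periods per year: i = 0.0105, n = 300.
FV = PV·(1+i)^n = 10,300 × 22.955955 = 236,446.3314

£236,446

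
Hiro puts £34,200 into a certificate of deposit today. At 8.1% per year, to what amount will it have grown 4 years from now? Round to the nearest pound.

£46,701

34,200 × (1+0.081)^4 = 34,200 × 1.365535 = 46,701.2905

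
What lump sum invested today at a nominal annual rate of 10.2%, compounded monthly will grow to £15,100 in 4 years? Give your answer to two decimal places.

£10,058.51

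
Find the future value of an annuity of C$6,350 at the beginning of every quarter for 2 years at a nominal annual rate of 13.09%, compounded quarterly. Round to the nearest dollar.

Periodic rate i = 0.1309/4 = 0.032725; n = 2 × 4 = 8 periods.
FV = 6350 × [(1+0.032725)^8 − 1] / 0.032725 × (1+i) = 6350 × 9.272621 = 58,881.1450
Payments are at the start of each period, so multiply by (1+i).

C$58,881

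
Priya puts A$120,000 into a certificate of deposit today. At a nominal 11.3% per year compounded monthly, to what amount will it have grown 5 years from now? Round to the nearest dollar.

With 12 periods per year: i = 0.00941667, n = 60.
120,000 × (1+0.00941667)^60 = 120,000 × 1.754803 = 210,576.3126

A$210,576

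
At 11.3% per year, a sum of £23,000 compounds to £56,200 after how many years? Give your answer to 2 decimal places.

8.35 years

n = ln(56200/23000) / ln(1+0.113) = ln(2.44348) / 0.107059 = 8.3451 years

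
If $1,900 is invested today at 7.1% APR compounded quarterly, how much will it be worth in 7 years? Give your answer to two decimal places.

With 4 periods per year: i = 0.01775, n = 28.
FV = PV·(1+i)^n = 1,900 × 1.636632 = 3,109.6013

$3,109.60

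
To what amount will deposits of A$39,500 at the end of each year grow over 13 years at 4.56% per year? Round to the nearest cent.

A$680,395.85

FV = PMT · [(1+i)^n − 1] / i = 39500 · 17.225211 = 680,395.8489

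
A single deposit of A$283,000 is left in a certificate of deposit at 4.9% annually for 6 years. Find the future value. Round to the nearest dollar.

A$377,085

FV = 283,000 × (1 + 0.049)^6 = 377,085.0935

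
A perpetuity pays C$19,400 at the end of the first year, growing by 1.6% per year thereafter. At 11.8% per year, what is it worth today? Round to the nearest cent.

PV = PMT / (i − g) = 19400 / (0.118 − 0.016) = 19400 / 0.102000 = 190,196.0784

C$190,196.08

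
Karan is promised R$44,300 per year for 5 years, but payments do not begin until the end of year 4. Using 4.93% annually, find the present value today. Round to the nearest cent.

R$166,333.97

Value one period before first payment (t=3): 44300 × [1 − (1+0.0493)^(−5)] / 0.0493 = 44300 × 4.337867 = 192,167.5125
PV₀ = 192,167.5125 / (1+0.0493)^3 = 192,167.5125 / 1.155311 = 166,333.9687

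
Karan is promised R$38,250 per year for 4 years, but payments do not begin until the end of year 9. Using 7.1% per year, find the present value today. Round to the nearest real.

PV at t=8 (ordinary 4-year annuity): 38250 × a(4|0.071) = 38250 × 3.379579 = 129,268.8820
PV₀ = 129,268.8820 / (1+0.071)^8 = 129,268.8820 / 1.731075 = 74,675.5150

R$74,676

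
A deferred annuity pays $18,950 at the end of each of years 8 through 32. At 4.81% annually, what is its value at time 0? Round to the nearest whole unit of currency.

Value one period before first payment (t=7): 18950 × [1 − (1+0.0481)^(−25)] / 0.0481 = 18950 × 14.366296 = 272,241.3168
PV₀ = 272,241.3168 / (1+0.0481)^7 = 272,241.3168 / 1.389374 = 195,945.3628

$195,945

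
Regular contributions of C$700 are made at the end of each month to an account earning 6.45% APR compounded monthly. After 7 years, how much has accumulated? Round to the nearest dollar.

C$74,072

i = 0.0645/12 = 0.005375 per month; n = 7·12 = 84.
FV = 700 × [(1+0.005375)^84 − 1] / 0.005375 = 700 × 105.817398 = 74,072.1783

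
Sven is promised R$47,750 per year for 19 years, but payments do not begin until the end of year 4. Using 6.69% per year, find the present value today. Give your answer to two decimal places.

PV at t=3 (ordinary 19-year annuity): 47750 × a(19|0.0669) = 47750 × 10.580280 = 505,208.3624
PV₀ = 505,208.3624 / (1+0.0669)^3 = 505,208.3624 / 1.214426 = 416,005.7995

R$416,005.80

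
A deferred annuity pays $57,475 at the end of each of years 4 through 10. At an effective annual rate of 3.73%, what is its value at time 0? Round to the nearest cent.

Value one period before first payment (t=3): 57475 × [1 − (1+0.0373)^(−7)] / 0.0373 = 57475 × 6.062402 = 348,436.5720
Discount back 3 years: 348,436.5720 × (1+0.0373)^(−3) = 348,436.5720 × 0.895956 = 312,183.9697

$312,183.97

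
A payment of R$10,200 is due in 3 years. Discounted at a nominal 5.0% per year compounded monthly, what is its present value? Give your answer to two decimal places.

R$8,781.96

Periodic rate i = 0.05/12 = 0.00416667; n = 3 × 12 = 36 periods.
PV = 10,200 / (1 + 0.00416667)^36 = 10,200 / 1.161472 = 8,781.9577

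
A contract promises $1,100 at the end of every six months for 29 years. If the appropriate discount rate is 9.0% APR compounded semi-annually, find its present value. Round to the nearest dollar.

With 2 periods per year: i = 0.045, n = 58.
Annuity factor a(58|0.045) = 20.492236; PV = 1100 × 20.492236 = 22,541.4596

$22,541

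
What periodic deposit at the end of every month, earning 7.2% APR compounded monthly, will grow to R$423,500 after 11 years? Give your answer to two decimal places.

R$2,112.94

With 12 periods per year: i = 0.006, n = 132.
PMT = 423500 / ( [(1+0.006)^132 − 1] / 0.006 ) = 423500 / 200.431491 = 2,112.9414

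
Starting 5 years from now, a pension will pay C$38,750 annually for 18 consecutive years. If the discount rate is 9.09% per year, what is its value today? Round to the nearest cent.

C$238,131.71

PV at t=4 (ordinary 18-year annuity): 38750 × a(18|0.0909) = 38750 × 8.703327 = 337,253.9166
PV₀ = 337,253.9166 / (1+0.0909)^4 = 337,253.9166 / 1.416249 = 238,131.7124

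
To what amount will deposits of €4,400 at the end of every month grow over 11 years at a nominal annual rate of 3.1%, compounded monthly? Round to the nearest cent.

Periodic rate i = 0.031/12 = 0.00258333; n = 11 × 12 = 132 periods.
FV = 4400 × [(1+0.00258333)^132 − 1] / 0.00258333 = 4400 × 157.058710 = 691,058.3252

€691,058.33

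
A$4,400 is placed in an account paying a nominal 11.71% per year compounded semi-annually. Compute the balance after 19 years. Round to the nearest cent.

With 2 periods per year: i = 0.05855, n = 38.
4,400 × (1+0.05855)^38 = 4,400 × 8.690251 = 38,237.1032

A$38,237.10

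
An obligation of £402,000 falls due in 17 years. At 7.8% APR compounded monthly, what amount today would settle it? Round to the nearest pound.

With 12 periods per year: i = 0.0065, n = 204.
Discount factor = (1+0.0065)^(−204) = 0.266679; PV = 402,000 × 0.266679 = 107,205.0124

£107,205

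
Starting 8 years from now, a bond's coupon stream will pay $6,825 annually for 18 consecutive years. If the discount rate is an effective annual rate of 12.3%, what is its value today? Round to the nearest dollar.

$21,581

PV at t=7 (ordinary 18-year annuity): 6825 × a(18|0.123) = 6825 × 7.122548 = 48,611.3922
PV₀ = 48,611.3922 / (1+0.123)^7 = 48,611.3922 / 2.252466 = 21,581.4075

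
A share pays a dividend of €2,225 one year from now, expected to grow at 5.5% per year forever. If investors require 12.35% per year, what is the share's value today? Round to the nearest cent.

PV = D₁/(r − g) = 2225/(0.1235 − 0.055) = 32,481.7518

€32,481.75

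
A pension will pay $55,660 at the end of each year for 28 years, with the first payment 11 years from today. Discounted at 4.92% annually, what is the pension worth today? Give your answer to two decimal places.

Value one period before first payment (t=10): 55660 × [1 − (1+0.0492)^(−28)] / 0.0492 = 55660 × 15.028532 = 836,488.1013
PV₀ = 836,488.1013 / (1+0.0492)^10 = 836,488.1013 / 1.616526 = 517,460.1958

$517,460.20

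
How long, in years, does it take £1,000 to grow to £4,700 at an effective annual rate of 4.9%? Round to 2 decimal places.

(1+i)^n = 4700/1000 = 4.70000, so n = ln 4.70000 / ln 1.049 = 32.3505 years

32.35 years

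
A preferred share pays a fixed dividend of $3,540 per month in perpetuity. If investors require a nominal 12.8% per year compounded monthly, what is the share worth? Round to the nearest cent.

Periodic rate i = 0.128/12 = 0.0106667.
PV = PMT / i = 3540 / 0.0106667 = 331,875.0000

$331,875.00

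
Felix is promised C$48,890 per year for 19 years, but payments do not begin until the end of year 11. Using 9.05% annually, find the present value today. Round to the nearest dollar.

C$183,356

Value one period before first payment (t=10): 48890 × [1 − (1+0.0905)^(−19)] / 0.0905 = 48890 × 8.919311 = 436,065.1296
PV₀ = 436,065.1296 / (1+0.0905)^10 = 436,065.1296 / 2.378246 = 183,355.8033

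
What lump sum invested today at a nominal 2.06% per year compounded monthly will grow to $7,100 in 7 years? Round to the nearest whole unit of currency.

$6,147

Periodic rate i = 0.0206/12 = 0.00171667; n = 7 × 12 = 84 periods.
PV = 7,100 / (1 + 0.00171667)^84 = 7,100 / 1.154972 = 6,147.3335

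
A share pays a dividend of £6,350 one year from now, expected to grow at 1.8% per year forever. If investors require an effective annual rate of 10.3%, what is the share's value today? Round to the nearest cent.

£74,705.88

PV = D₁/(r − g) = 6350/(0.103 − 0.018) = 74,705.8824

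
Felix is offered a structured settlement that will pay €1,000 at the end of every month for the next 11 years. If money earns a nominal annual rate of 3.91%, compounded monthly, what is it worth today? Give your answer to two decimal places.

€107,140.98

With 12 periods per year: i = 0.00325833, n = 132.
PV = 1000 × [1 − (1+0.00325833)^(−132)] / 0.00325833 = 1000 × 107.140976 = 107,140.9757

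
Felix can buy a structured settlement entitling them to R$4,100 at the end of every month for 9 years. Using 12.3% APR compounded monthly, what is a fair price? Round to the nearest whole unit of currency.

i = 0.123/12 = 0.01025 per month; n = 9·12 = 108.
PV = PMT · [1 − (1+i)^(−n)] / i = 4100 · 65.130050 = 267,033.2031

R$267,033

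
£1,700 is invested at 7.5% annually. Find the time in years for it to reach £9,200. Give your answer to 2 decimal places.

23.35 years

(1+i)^n = 9200/1700 = 5.41176, so n = ln 5.41176 / ln 1.075 = 23.3484 years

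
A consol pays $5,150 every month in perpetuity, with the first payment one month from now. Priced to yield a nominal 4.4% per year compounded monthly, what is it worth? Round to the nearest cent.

Periodic rate i = 0.044/12 = 0.00366667.
PV = C/r = 5150/0.00366667 = 1,404,545.4545

$1,404,545.45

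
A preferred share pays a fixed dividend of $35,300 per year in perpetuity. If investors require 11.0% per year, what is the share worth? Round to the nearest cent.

PV = C/r = 35300/0.11 = 320,909.0909

$320,909.09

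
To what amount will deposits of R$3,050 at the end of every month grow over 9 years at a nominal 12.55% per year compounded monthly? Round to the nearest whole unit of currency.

R$605,435

i = 0.1255/12 = 0.0104583 per month; n = 9·12 = 108.
FV = PMT · [(1+i)^n − 1] / i = 3050 · 198.503305 = 605,435.0808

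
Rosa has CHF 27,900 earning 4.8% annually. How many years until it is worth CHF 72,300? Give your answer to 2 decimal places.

20.31 years

n = ln(72300/27900) / ln(1+0.048) = ln(2.59140) / 0.046884 = 20.3098 years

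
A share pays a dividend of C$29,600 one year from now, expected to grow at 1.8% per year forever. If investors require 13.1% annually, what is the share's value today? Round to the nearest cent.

C$261,946.90

PV = D₁/(r − g) = 29600/(0.131 − 0.018) = 261,946.9027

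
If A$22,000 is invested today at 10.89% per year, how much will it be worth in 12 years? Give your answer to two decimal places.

22,000 × (1+0.1089)^12 = 22,000 × 3.457073 = 76,055.6150

A$76,055.62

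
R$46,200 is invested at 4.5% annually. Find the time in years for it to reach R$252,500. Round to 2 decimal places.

38.59 years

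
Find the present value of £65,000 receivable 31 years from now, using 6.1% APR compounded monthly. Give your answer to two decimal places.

£9,856.96

i = 0.061/12 = 0.00508333 per month; n = 31·12 = 372.
PV = FV·(1+i)^(−n) = 65,000 × 0.151645 = 9,856.9554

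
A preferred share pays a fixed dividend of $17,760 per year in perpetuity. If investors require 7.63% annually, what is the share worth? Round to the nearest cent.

$232,765.40

PV = C/r = 17760/0.0763 = 232,765.3997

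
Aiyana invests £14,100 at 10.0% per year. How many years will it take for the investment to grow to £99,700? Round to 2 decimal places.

(1+i)^n = 99700/14100 = 7.07092, so n = ln 7.07092 / ln 1.1 = 20.5224 years

20.52 years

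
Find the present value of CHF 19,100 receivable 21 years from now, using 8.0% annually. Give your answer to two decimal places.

PV = 19,100 / (1 + 0.08)^21 = 19,100 / 5.033834 = 3,794.3248

CHF 3,794.32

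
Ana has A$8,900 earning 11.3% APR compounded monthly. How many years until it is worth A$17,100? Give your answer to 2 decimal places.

5.81 years

Periodic rate i = 0.113/12 = 0.00941667.
(1+i)^n = 17100/8900 = 1.92135, so n = ln 1.92135 / ln 1.00942 = 69.6740 months
= 69.6740/12 years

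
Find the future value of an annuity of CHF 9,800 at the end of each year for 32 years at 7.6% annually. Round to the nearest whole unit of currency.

FV = PMT · [(1+i)^n − 1] / i = 9800 · 123.986825 = 1,215,070.8818

CHF 1,215,071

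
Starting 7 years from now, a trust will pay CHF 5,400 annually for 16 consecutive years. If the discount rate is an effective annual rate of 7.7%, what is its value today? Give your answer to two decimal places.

PV at t=6 (ordinary 16-year annuity): 5400 × a(16|0.077) = 5400 × 9.023703 = 48,727.9972
PV₀ = 48,727.9972 / (1+0.077)^6 = 48,727.9972 / 1.560609 = 31,223.6983

CHF 31,223.70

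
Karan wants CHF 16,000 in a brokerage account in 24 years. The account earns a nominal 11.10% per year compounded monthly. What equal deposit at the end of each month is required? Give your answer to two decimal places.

CHF 11.23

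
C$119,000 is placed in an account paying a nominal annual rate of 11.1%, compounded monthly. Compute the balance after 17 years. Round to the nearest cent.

C$778,562.73

With 12 periods per year: i = 0.00925, n = 204.
FV = PV·(1+i)^n = 119,000 × 6.542544 = 778,562.7302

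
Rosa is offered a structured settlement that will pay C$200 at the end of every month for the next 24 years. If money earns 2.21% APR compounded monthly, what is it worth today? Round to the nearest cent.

Periodic rate i = 0.0221/12 = 0.00184167; n = 24 × 12 = 288 periods.
Annuity factor a(288|0.00184167) = 223.353851; PV = 200 × 223.353851 = 44,670.7702

C$44,670.77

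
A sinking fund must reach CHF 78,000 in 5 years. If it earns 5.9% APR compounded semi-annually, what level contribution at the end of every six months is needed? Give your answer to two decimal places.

CHF 6,819.66

With 2 periods per year: i = 0.0295, n = 10.
PMT = 78000 / ( [(1+0.0295)^10 − 1] / 0.0295 ) = 78000 / 11.437517 = 6,819.6621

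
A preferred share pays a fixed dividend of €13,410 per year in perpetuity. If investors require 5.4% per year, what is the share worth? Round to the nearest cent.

€248,333.33

PV = C/r = 13410/0.054 = 248,333.3333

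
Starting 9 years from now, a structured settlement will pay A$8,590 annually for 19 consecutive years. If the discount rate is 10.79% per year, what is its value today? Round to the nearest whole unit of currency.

PV at t=8 (ordinary 19-year annuity): 8590 × a(19|0.1079) = 8590 × 7.945121 = 68,248.5872
Discount back 8 years: 68,248.5872 × (1+0.1079)^(−8) = 68,248.5872 × 0.440550 = 30,066.9355

A$30,067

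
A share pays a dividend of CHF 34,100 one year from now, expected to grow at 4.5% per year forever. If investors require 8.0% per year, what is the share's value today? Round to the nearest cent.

CHF 974,285.71

PV = D₁/(r − g) = 34100/(0.08 − 0.045) = 974,285.7143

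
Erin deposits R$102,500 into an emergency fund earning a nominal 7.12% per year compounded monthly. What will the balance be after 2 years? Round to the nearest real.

i = 0.0712/12 = 0.00593333 per month; n = 2·12 = 24.
102,500 × (1+0.00593333)^24 = 102,500 × 1.152553 = 118,136.6504

R$118,137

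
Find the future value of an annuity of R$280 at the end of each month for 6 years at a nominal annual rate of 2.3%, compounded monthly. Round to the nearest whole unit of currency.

i = 0.023/12 = 0.00191667 per month; n = 6·12 = 72.
FV = 280 × [(1+0.00191667)^72 − 1] / 0.00191667 = 280 × 77.125531 = 21,595.1487

R$21,595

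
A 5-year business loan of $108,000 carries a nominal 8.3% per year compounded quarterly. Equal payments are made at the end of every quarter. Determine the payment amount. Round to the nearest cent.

$6,652.83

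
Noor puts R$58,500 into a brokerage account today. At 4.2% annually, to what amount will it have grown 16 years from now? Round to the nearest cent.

FV = PV·(1+i)^n = 58,500 × 1.931450 = 112,989.8337

R$112,989.83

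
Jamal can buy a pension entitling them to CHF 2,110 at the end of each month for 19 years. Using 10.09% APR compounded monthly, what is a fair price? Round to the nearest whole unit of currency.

CHF 213,748

With 12 periods per year: i = 0.00840833, n = 228.
PV = 2110 × [1 − (1+0.00840833)^(−228)] / 0.00840833 = 2110 × 101.302367 = 213,747.9948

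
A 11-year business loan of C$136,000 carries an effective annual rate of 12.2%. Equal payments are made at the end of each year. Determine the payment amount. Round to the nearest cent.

C$23,105.07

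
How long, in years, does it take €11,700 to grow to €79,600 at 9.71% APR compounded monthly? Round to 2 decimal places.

Periodic rate i = 0.0971/12 = 0.00809167.
n = ln(79600/11700) / ln(1+0.00809167) = ln(6.80342) / 0.008059 = 237.9204 months
= 237.9204/12 years

19.83 years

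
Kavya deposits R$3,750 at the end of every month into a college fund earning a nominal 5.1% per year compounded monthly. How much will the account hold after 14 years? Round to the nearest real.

With 12 periods per year: i = 0.00425, n = 168.
FV = 3750 × [(1+0.00425)^168 − 1] / 0.00425 = 3750 × 244.483803 = 916,814.2608

R$916,814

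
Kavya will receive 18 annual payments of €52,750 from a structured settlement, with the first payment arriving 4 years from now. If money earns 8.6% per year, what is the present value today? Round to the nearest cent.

€370,421.63

Value one period before first payment (t=3): 52750 × [1 − (1+0.086)^(−18)] / 0.086 = 52750 × 8.994217 = 474,444.9329
Discount back 3 years: 474,444.9329 × (1+0.086)^(−3) = 474,444.9329 × 0.780747 = 370,421.6287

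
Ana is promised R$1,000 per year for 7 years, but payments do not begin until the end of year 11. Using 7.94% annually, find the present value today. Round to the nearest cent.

R$2,429.98

Value one period before first payment (t=10): 1000 × [1 − (1+0.0794)^(−7)] / 0.0794 = 1000 × 5.217071 = 5,217.0708
PV₀ = 5,217.0708 / (1+0.0794)^10 = 5,217.0708 / 2.146961 = 2,429.9794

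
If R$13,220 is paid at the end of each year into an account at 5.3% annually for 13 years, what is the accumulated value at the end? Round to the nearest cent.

R$238,683.57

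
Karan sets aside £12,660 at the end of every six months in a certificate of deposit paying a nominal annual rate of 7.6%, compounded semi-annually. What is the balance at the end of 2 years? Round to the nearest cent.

£53,600.30

i = 0.076/2 = 0.038 per half-year; n = 2·2 = 4.
FV = 12660 × [(1+0.038)^4 − 1] / 0.038 = 12660 × 4.233831 = 53,600.2988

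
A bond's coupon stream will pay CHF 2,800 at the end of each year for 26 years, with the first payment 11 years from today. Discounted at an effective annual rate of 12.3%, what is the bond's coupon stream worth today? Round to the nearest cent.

PV at t=10 (ordinary 26-year annuity): 2800 × a(26|0.123) = 2800 × 7.731771 = 21,648.9596
Discount back 10 years: 21,648.9596 × (1+0.123)^(−10) = 21,648.9596 × 0.313475 = 6,786.4002

CHF 6,786.40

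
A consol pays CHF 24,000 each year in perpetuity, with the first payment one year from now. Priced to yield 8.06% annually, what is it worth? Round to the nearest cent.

CHF 297,766.75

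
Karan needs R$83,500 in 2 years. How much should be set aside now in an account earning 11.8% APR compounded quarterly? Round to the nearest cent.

With 4 periods per year: i = 0.0295, n = 8.
PV = FV·(1+i)^(−n) = 83,500 × 0.792482 = 66,172.2143

R$66,172.21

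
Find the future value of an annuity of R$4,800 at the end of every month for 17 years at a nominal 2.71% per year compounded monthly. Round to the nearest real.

With 12 periods per year: i = 0.00225833, n = 204.
FV = PMT · [(1+i)^n − 1] / i = 4800 · 258.757220 = 1,242,034.6549

R$1,242,035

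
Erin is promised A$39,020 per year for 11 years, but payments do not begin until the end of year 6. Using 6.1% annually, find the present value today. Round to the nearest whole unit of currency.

PV at t=5 (ordinary 11-year annuity): 39020 × a(11|0.061) = 39020 × 7.846694 = 306,177.9911
PV₀ = 306,177.9911 / (1+0.061)^5 = 306,177.9911 / 1.344550 = 227,717.8369

A$227,718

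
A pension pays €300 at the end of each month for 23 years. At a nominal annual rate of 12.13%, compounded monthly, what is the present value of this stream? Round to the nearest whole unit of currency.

€27,830

Periodic rate i = 0.1213/12 = 0.0101083; n = 23 × 12 = 276 periods.
PV = PMT · [1 − (1+i)^(−n)] / i = 300 · 92.765661 = 27,829.6982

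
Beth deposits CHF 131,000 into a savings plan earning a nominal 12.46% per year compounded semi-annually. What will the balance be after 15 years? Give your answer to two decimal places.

With 2 periods per year: i = 0.0623, n = 30.
FV = PV·(1+i)^n = 131,000 × 6.129364 = 802,946.7415

CHF 802,946.74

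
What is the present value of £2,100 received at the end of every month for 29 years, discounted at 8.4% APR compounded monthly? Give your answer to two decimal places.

£273,523.20

Periodic rate i = 0.084/12 = 0.007; n = 29 × 12 = 348 periods.
PV = PMT · [1 − (1+i)^(−n)] / i = 2100 · 130.249143 = 273,523.1996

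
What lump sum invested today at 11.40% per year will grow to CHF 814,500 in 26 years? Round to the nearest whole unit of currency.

CHF 49,190

Discount factor = (1+0.114)^(−26) = 0.060393; PV = 814,500 × 0.060393 = 49,189.9212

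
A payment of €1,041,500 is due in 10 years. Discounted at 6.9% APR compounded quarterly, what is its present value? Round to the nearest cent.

Periodic rate i = 0.069/4 = 0.01725; n = 10 × 4 = 40 periods.
PV = FV·(1+i)^(−n) = 1,041,500 × 0.504536 = 525,474.1221

€525,474.12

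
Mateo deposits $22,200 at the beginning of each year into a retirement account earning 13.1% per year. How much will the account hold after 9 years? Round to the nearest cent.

FV = PMT · [(1+i)^n − 1] / i × (1+i) = 22200 · 17.509372 = 388,708.0567
(Beginning-of-period payments → annuity-due factor ×(1+i).)

$388,708.06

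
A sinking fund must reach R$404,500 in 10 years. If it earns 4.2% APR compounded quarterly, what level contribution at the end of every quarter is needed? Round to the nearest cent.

i = 0.042/4 = 0.0105 per quarter; n = 10·4 = 40.
FV-annuity factor = 49.393579; PMT = 404500 / 49.393579 = 8,189.3235

R$8,189.32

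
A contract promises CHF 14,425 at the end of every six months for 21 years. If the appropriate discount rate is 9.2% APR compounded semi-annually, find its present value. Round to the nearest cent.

i = 0.092/2 = 0.046 per half-year; n = 21·2 = 42.
PV = PMT · [1 − (1+i)^(−n)] / i = 14425 · 18.451285 = 266,159.7834

CHF 266,159.78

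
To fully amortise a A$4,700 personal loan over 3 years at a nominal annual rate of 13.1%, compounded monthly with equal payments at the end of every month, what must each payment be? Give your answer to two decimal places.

A$158.59

With 12 periods per year: i = 0.0109167, n = 36.
PMT = 4700 / ( [1 − (1+0.0109167)^(−36)] / 0.0109167 ) = 4700 / 29.636533 = 158.5881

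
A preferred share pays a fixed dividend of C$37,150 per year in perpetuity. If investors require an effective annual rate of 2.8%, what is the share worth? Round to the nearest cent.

C$1,326,785.71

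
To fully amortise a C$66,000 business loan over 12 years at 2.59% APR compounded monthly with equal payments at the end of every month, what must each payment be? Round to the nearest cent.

Periodic rate i = 0.0259/12 = 0.00215833; n = 12 × 12 = 144 periods.
PMT = 66000 / ( [1 − (1+0.00215833)^(−144)] / 0.00215833 ) = 66000 / 123.657486 = 533.7323

C$533.73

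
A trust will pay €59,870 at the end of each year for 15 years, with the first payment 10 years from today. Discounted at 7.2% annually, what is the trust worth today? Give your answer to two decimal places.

€288,009.96

Value one period before first payment (t=9): 59870 × [1 − (1+0.072)^(−15)] / 0.072 = 59870 × 8.993967 = 538,468.8331
Discount back 9 years: 538,468.8331 × (1+0.072)^(−9) = 538,468.8331 × 0.534868 = 288,009.9574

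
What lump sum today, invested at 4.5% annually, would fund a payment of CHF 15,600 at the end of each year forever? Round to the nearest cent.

PV = PMT / i = 15600 / 0.045 = 346,666.6667

CHF 346,666.67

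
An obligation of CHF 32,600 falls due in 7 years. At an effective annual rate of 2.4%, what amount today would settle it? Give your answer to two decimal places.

CHF 27,613.27

PV = 32,600 / (1 + 0.024)^7 = 32,600 / 1.180592 = 27,613.2741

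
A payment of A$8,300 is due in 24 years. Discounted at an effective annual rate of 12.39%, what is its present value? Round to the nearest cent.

A$503.05

Discount factor = (1+0.1239)^(−24) = 0.060609; PV = 8,300 × 0.060609 = 503.0533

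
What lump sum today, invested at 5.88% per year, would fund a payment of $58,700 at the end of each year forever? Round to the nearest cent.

PV = PMT / i = 58700 / 0.0588 = 998,299.3197

$998,299.32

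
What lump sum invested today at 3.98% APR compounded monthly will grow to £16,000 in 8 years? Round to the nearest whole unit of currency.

With 12 periods per year: i = 0.00331667, n = 96.
PV = FV·(1+i)^(−n) = 16,000 × 0.727695 = 11,643.1214

£11,643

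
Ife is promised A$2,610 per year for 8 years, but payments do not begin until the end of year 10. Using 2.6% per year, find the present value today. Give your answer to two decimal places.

A$14,790.81

PV at t=9 (ordinary 8-year annuity): 2610 × a(8|0.026) = 2610 × 7.139662 = 18,634.5190
PV₀ = 18,634.5190 / (1+0.026)^9 = 18,634.5190 / 1.259871 = 14,790.8094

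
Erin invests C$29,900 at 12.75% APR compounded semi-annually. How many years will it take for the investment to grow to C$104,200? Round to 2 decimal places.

10.10 years

Periodic rate i = 0.1275/2 = 0.06375.
n = ln(104200/29900) / ln(1+0.06375) = ln(3.48495) / 0.061800 = 20.2014 half-years
= 20.2014/2 years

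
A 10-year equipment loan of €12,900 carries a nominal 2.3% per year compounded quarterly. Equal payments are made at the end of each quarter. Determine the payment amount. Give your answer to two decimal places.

€361.93

i = 0.023/4 = 0.00575 per quarter; n = 10·4 = 40.
PMT = 12900 / ( [1 − (1+0.00575)^(−40)] / 0.00575 ) = 12900 / 35.642234 = 361.9302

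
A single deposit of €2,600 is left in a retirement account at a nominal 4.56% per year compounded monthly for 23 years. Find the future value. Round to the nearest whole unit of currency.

€7,406

i = 0.0456/12 = 0.0038 per month; n = 23·12 = 276.
FV = PV·(1+i)^n = 2,600 × 2.848556 = 7,406.2464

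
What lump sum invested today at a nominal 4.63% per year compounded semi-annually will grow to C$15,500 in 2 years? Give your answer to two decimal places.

C$14,144.07

With 2 periods per year: i = 0.02315, n = 4.
PV = FV·(1+i)^(−n) = 15,500 × 0.912521 = 14,144.0722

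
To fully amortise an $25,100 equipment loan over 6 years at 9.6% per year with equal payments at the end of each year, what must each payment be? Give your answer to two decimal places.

$5,695.75

PMT = 25100 / ( [1 − (1+0.096)^(−6)] / 0.096 ) = 25100 / 4.406792 = 5,695.7538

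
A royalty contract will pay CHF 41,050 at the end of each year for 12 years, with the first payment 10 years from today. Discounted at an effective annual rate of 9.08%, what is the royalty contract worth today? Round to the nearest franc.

CHF 133,911

PV at t=9 (ordinary 12-year annuity): 41050 × a(12|0.0908) = 41050 × 7.131957 = 292,766.8380
Discount back 9 years: 292,766.8380 × (1+0.0908)^(−9) = 292,766.8380 × 0.457398 = 133,910.8352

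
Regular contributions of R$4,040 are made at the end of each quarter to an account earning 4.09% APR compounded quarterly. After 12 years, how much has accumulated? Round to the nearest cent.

R$248,744.00

Periodic rate i = 0.0409/4 = 0.010225; n = 12 × 4 = 48 periods.
Accumulation factor s(48|0.010225) = 61.570297; FV = 4040 × 61.570297 = 248,743.9988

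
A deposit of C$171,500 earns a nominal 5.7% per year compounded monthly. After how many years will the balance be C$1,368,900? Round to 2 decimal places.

Periodic rate i = 0.057/12 = 0.00475.
n = ln(1.3689e+06/171500) / ln(1+0.00475) = ln(7.98192) / 0.004739 = 438.3387 months
= 438.3387/12 years

36.53 years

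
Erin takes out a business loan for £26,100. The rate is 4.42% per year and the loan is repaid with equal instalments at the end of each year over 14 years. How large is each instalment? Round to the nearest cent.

£2,539.86

Annuity-PV factor = 10.276165; PMT = 26100 / 10.276165 = 2,539.8579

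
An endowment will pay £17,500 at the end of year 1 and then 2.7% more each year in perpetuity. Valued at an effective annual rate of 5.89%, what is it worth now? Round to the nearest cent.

£548,589.34

PV = D₁/(r − g) = 17500/(0.0589 − 0.027) = 548,589.3417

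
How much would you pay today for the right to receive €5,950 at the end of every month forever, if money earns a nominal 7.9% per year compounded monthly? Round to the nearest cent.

Periodic rate i = 0.079/12 = 0.00658333.
PV = C/r = 5950/0.00658333 = 903,797.4684

€903,797.47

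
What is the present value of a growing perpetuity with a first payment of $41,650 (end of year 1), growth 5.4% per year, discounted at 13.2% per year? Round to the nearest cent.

PV = D₁/(r − g) = 41650/(0.132 − 0.054) = 533,974.3590

$533,974.36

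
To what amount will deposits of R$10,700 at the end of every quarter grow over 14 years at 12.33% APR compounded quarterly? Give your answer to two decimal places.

R$1,553,246.17

Periodic rate i = 0.1233/4 = 0.030825; n = 14 × 4 = 56 periods.
FV = 10700 × [(1+0.030825)^56 − 1] / 0.030825 = 10700 × 145.163194 = 1,553,246.1708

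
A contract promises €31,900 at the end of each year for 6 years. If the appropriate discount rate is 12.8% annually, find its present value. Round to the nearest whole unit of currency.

PV = 31900 × [1 − (1+0.128)^(−6)] / 0.128 = 31900 × 4.019914 = 128,235.2580

€128,235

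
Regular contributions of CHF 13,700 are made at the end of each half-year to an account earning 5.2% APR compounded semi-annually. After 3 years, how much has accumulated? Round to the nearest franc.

i = 0.052/2 = 0.026 per half-year; n = 3·2 = 6.
FV = 13700 × [(1+0.026)^6 − 1] / 0.026 = 13700 × 6.403786 = 87,731.8736

CHF 87,732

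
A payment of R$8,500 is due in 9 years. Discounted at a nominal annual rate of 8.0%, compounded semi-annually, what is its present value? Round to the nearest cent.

i = 0.08/2 = 0.04 per half-year; n = 9·2 = 18.
PV = FV·(1+i)^(−n) = 8,500 × 0.493628 = 4,195.8390

R$4,195.84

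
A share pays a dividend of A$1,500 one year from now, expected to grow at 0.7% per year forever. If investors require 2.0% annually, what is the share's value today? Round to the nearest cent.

PV = D₁/(r − g) = 1500/(0.02 − 0.007) = 115,384.6154

A$115,384.62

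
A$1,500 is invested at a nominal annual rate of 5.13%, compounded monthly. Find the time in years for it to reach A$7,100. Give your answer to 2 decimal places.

Periodic rate i = 0.0513/12 = 0.004275.
n = ln(7100/1500) / ln(1+0.004275) = ln(4.73333) / 0.004266 = 364.4328 months
= 364.4328/12 years

30.37 years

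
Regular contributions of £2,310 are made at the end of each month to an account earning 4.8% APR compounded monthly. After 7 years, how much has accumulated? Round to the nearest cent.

£230,076.86

i = 0.048/12 = 0.004 per month; n = 7·12 = 84.
FV = PMT · [(1+i)^n − 1] / i = 2310 · 99.600371 = 230,076.8566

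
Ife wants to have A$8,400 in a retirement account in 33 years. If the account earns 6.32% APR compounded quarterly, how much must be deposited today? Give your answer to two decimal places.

A$1,060.71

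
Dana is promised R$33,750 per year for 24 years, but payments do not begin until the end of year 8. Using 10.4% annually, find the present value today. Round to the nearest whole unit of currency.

R$147,244

Value one period before first payment (t=7): 33750 × [1 − (1+0.104)^(−24)] / 0.104 = 33750 × 8.720620 = 294,320.9182
PV₀ = 294,320.9182 / (1+0.104)^7 = 294,320.9182 / 1.998865 = 147,244.0031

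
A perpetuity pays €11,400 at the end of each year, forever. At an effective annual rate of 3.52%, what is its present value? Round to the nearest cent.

€323,863.64

PV = PMT / i = 11400 / 0.0352 = 323,863.6364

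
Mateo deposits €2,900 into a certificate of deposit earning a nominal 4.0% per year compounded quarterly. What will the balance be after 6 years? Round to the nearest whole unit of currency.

i = 0.04/4 = 0.01 per quarter; n = 6·4 = 24.
FV = 2,900 × (1 + 0.01)^24 = 3,682.2305

€3,682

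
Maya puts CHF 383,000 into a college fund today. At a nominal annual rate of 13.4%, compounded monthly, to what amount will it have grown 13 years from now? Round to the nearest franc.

CHF 2,165,444

i = 0.134/12 = 0.0111667 per month; n = 13·12 = 156.
FV = PV·(1+i)^n = 383,000 × 5.653900 = 2,165,443.8422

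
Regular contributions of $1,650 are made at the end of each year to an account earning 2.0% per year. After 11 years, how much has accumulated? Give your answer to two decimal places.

$20,078.38

FV = PMT · [(1+i)^n − 1] / i = 1650 · 12.168715 = 20,078.3804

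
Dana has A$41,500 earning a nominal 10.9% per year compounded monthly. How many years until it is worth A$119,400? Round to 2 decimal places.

9.74 years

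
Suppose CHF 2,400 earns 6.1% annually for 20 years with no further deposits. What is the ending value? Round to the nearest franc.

CHF 7,844

FV = PV·(1+i)^n = 2,400 × 3.268193 = 7,843.6629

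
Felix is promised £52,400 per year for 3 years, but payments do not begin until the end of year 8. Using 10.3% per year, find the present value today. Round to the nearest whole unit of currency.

£65,262

PV at t=7 (ordinary 3-year annuity): 52400 × a(3|0.103) = 52400 × 2.473776 = 129,625.8696
PV₀ = 129,625.8696 / (1+0.103)^7 = 129,625.8696 / 1.986226 = 65,262.4083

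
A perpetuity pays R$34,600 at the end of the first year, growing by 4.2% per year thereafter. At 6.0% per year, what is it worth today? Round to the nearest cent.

PV = D₁/(r − g) = 34600/(0.06 − 0.042) = 1,922,222.2222

R$1,922,222.22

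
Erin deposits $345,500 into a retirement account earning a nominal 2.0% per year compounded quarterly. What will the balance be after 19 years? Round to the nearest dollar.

i = 0.02/4 = 0.005 per quarter; n = 19·4 = 76.
345,500 × (1+0.005)^76 = 345,500 × 1.460901 = 504,741.1876

$504,741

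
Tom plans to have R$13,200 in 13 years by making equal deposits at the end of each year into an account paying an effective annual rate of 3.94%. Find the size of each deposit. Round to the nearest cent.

R$796.90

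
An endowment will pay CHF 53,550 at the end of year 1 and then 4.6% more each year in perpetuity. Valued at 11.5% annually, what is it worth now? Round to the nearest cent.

PV = PMT / (i − g) = 53550 / (0.115 − 0.046) = 53550 / 0.069000 = 776,086.9565

CHF 776,086.96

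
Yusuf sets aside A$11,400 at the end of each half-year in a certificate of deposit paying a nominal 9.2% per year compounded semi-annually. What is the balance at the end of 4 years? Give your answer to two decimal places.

With 2 periods per year: i = 0.046, n = 8.
FV = PMT · [(1+i)^n − 1] / i = 11400 · 9.413566 = 107,314.6535

A$107,314.65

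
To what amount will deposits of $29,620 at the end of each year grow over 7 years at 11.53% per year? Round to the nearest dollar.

FV = PMT · [(1+i)^n − 1] / i = 29620 · 9.944098 = 294,544.1777

$294,544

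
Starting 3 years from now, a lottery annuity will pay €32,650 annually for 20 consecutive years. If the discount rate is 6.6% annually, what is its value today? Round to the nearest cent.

Value one period before first payment (t=2): 32650 × [1 − (1+0.066)^(−20)] / 0.066 = 32650 × 10.931520 = 356,914.1221
PV₀ = 356,914.1221 / (1+0.066)^2 = 356,914.1221 / 1.136356 = 314,086.5381

€314,086.54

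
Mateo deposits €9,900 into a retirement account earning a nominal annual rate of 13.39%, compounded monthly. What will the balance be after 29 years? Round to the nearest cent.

€470,657.25

With 12 periods per year: i = 0.0111583, n = 348.
FV = 9,900 × (1 + 0.0111583)^348 = 470,657.2480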